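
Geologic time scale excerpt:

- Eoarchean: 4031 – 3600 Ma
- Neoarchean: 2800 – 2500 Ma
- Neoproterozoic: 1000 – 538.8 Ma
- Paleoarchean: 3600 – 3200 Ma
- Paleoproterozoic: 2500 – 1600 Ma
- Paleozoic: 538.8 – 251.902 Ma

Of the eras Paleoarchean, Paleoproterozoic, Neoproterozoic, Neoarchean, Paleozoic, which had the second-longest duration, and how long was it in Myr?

Neoproterozoic, 461.2 million years

Durations: Paleoarchean 400; Paleoproterozoic 900; Neoproterozoic 461.2; Neoarchean 300; Paleozoic 286.898 Myr.
Sorted longest-first: Paleoproterozoic (900), Neoproterozoic (461.2), Paleoarchean (400), Neoarchean (300), Paleozoic (286.898).
The second longest is Neoproterozoic at 461.2 Myr.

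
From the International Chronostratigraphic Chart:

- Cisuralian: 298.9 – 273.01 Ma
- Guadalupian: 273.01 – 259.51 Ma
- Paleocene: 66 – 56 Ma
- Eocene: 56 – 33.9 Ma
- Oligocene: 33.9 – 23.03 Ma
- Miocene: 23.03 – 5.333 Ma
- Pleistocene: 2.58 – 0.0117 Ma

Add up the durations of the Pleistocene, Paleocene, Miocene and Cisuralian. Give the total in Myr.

56.1553 million years

Each duration: Pleistocene = 2.5683; Paleocene = 10; Miocene = 17.697; Cisuralian = 25.89.
Sum: 2.5683 + 10 + 17.697 + 25.89 = 56.1553 Myr.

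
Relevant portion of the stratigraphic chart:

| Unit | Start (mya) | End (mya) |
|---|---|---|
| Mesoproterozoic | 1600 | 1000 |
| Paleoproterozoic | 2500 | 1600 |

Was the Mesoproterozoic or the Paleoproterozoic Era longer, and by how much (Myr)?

Paleoproterozoic, by 300 million years

Mesoproterozoic: 1600 − 1000 = 600 Myr.
Paleoproterozoic: 2500 − 1600 = 900 Myr.
Difference: 900 − 600 = 300 Myr, so the Paleoproterozoic was longer.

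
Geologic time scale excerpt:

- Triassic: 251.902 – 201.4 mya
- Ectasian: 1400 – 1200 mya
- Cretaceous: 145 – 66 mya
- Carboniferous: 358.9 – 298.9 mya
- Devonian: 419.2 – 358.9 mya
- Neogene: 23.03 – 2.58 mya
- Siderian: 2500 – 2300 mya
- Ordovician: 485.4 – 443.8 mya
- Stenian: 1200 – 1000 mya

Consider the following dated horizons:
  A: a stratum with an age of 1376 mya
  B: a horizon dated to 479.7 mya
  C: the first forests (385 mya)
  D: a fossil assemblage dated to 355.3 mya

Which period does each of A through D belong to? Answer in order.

A: 1376 Ma lies in 1400–1200 Ma, so Ectasian.
B: 479.7 Ma lies in 485.4–443.8 Ma, so Ordovician.
C: 385 Ma lies in 419.2–358.9 Ma, so Devonian.
D: 355.3 Ma lies in 358.9–298.9 Ma, so Carboniferous.

A — Ectasian; B — Ordovician; C — Devonian; D — Carboniferous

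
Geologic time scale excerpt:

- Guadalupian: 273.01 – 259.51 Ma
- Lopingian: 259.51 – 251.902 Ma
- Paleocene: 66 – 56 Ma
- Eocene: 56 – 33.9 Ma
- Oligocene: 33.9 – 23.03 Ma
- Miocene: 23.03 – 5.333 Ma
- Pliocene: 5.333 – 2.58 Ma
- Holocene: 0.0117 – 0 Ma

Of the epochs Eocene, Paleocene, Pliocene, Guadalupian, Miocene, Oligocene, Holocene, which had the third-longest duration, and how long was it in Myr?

Guadalupian, 13.5 million years

Start − end for each: Eocene 56 − 33.9 = 22.1; Paleocene 66 − 56 = 10; Pliocene 5.333 − 2.58 = 2.753; Guadalupian 273.01 − 259.51 = 13.5; Miocene 23.03 − 5.333 = 17.697; Oligocene 33.9 − 23.03 = 10.87; Holocene 0.0117 − 0 = 0.0117.
Ranking these from longest: Eocene > Miocene > Guadalupian > Oligocene > Paleocene > Pliocene > Holocene.
Position 3 in that ranking is Guadalupian, which lasted 13.5 Myr.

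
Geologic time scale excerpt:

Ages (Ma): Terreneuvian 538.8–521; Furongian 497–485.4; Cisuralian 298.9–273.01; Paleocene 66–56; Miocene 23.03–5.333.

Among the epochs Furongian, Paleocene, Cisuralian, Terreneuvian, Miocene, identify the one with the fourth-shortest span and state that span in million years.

Start − end for each: Furongian 497 − 485.4 = 11.6; Paleocene 66 − 56 = 10; Cisuralian 298.9 − 273.01 = 25.89; Terreneuvian 538.8 − 521 = 17.8; Miocene 23.03 − 5.333 = 17.697.
Ranking these from shortest: Paleocene < Furongian < Miocene < Terreneuvian < Cisuralian.
Position 4 in that ranking is Terreneuvian, which lasted 17.8 Myr.

Terreneuvian, 17.8 million years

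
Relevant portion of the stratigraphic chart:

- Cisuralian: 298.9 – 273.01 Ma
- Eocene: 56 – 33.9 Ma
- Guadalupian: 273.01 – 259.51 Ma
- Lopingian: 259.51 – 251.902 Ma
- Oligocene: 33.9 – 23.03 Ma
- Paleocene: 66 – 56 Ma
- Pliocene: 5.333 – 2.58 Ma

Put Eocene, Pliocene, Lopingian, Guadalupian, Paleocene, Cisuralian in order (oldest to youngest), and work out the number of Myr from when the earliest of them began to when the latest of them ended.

Cisuralian, Guadalupian, Lopingian, Paleocene, Eocene, Pliocene; total span 296.32 Myr

Start ages (Ma): Cisuralian 298.9, Guadalupian 273.01, Lopingian 259.51, Paleocene 66, Eocene 56, Pliocene 5.333.
Ordered oldest to youngest: Cisuralian, Guadalupian, Lopingian, Paleocene, Eocene, Pliocene.
Span = 298.9 − 2.58 = 296.32 Myr.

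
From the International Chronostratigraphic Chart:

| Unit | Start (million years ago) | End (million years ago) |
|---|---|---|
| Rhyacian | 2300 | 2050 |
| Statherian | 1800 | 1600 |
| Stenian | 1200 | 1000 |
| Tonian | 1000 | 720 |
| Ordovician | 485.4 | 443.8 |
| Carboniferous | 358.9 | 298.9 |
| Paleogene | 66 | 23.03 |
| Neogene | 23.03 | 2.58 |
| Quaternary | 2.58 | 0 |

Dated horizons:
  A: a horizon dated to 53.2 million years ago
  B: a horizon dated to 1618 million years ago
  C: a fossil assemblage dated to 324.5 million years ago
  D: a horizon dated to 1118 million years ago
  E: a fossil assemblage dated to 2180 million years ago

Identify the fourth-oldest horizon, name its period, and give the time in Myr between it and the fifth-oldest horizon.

Larger Ma means older, so oldest first: E 2180 > B 1618 > D 1118 > C 324.5 > A 53.2.
Counting 4 along gives C (324.5 Ma); the excerpt puts that inside the Carboniferous, 358.9–298.9 Ma.
Next in line is A (53.2 Ma), and 324.5 − 53.2 = 271.3 Myr.

C, in the Carboniferous; 271.3 million years to A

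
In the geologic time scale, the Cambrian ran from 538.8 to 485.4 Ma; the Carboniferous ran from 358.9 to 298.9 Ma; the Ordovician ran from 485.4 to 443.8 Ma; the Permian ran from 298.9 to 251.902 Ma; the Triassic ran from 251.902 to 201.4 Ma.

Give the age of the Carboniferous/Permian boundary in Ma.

The Carboniferous ends and the Permian begins at 298.9 Ma.

298.9 Ma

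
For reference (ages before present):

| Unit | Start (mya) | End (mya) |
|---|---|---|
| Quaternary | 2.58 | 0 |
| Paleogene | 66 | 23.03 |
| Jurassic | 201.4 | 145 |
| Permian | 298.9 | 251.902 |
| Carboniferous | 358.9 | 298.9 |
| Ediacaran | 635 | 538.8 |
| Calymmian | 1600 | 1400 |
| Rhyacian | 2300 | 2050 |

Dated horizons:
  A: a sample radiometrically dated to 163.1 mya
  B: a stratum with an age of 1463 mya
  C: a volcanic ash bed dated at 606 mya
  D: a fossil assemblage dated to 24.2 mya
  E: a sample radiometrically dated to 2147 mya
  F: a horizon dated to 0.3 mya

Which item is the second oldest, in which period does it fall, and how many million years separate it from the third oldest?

Larger Ma means older, so oldest first: E 2147 > B 1463 > C 606 > A 163.1 > D 24.2 > F 0.3.
Counting 2 along gives B (1463 Ma); the excerpt puts that inside the Calymmian, 1600–1400 Ma.
Next in line is C (606 Ma), and 1463 − 606 = 857 Myr.

B, in the Calymmian; 857 million years to C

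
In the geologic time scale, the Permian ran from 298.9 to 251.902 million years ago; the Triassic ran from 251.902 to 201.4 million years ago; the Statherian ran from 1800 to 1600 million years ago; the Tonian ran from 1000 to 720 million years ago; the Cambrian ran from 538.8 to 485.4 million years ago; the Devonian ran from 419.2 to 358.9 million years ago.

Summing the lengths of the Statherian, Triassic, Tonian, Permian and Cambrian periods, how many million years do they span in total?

630.9 million years

Each duration: Statherian = 200; Triassic = 50.502; Tonian = 280; Permian = 46.998; Cambrian = 53.4.
Sum: 200 + 50.502 + 280 + 46.998 + 53.4 = 630.9 Myr.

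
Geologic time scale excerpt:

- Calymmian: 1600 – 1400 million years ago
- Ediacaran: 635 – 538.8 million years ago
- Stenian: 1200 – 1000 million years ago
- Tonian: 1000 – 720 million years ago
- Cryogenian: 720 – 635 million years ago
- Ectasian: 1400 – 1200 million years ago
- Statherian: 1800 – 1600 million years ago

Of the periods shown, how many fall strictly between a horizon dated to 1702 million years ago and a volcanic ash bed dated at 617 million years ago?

5

1702 Ma sits inside the Statherian (1800–1600) and 617 Ma inside the Ediacaran (635–538.8); neither of those is wholly between the two dates.
The listed periods lying completely between them are Calymmian, Ectasian, Stenian, Tonian, Cryogenian — 5 in all.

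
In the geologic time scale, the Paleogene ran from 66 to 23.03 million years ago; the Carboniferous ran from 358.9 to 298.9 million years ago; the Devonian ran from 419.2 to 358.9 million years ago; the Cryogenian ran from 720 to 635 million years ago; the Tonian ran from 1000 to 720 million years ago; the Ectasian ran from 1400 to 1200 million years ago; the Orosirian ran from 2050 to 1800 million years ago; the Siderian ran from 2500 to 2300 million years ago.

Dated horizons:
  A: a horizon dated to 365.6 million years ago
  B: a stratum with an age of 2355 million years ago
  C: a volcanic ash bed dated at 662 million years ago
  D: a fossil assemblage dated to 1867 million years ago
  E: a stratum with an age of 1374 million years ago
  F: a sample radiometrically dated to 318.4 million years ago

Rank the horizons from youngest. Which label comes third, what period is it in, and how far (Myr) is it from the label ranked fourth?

C, in the Cryogenian; 712 million years to E

Sorted youngest-first by Ma: F (318.4), A (365.6), C (662), E (1374), D (1867), B (2355).
The third youngest is C at 662 Ma, which lies in 720–635 Ma: the Cryogenian.
The fourth youngest is E at 1374 Ma; separation = |662 − 1374| = 712 Myr.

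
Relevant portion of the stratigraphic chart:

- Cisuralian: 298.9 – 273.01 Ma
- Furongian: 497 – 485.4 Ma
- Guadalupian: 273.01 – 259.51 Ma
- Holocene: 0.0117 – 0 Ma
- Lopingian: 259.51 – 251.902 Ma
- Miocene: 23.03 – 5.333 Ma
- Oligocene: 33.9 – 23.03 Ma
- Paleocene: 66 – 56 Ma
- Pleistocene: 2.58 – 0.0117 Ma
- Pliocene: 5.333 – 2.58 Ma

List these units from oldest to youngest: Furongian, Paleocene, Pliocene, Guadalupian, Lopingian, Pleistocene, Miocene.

Read off each span (Ma): Furongian 497–485.4; Paleocene 66–56; Pliocene 5.333–2.58; Guadalupian 273.01–259.51; Lopingian 259.51–251.902; Pleistocene 2.58–0.0117; Miocene 23.03–5.333.
Larger Ma is older, so oldest→youngest is Furongian, Guadalupian, Lopingian, Paleocene, Miocene, Pliocene, Pleistocene.

Furongian, then Guadalupian, then Lopingian, then Paleocene, then Miocene, then Pliocene, then Pleistocene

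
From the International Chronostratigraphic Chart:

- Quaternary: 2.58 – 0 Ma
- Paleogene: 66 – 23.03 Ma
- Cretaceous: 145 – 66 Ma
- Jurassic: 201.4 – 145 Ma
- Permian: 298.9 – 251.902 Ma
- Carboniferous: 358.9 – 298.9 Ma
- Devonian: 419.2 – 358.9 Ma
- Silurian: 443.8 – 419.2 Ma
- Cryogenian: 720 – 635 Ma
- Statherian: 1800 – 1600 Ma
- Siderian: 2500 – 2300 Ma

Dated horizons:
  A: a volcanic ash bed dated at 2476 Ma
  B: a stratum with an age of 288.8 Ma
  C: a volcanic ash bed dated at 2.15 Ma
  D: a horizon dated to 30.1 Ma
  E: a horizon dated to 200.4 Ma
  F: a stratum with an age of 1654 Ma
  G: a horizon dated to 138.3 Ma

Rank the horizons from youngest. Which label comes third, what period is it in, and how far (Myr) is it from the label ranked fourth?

Smaller Ma means younger, so youngest first: C 2.15 < D 30.1 < G 138.3 < E 200.4 < B 288.8 < F 1654 < A 2476.
Counting 3 along gives G (138.3 Ma); the excerpt puts that inside the Cretaceous, 145–66 Ma.
Next in line is E (200.4 Ma), and 200.4 − 138.3 = 62.1 Myr.

G, in the Cretaceous; 62.1 million years to E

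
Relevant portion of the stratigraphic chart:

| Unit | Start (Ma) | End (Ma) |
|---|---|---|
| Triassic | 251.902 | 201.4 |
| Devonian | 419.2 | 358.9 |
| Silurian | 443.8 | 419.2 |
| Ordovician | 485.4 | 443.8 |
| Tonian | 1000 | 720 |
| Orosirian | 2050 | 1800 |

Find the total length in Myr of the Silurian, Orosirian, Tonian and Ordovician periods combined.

Each duration: Silurian = 24.6; Orosirian = 250; Tonian = 280; Ordovician = 41.6.
Sum: 24.6 + 250 + 280 + 41.6 = 596.2 Myr.

596.2 million years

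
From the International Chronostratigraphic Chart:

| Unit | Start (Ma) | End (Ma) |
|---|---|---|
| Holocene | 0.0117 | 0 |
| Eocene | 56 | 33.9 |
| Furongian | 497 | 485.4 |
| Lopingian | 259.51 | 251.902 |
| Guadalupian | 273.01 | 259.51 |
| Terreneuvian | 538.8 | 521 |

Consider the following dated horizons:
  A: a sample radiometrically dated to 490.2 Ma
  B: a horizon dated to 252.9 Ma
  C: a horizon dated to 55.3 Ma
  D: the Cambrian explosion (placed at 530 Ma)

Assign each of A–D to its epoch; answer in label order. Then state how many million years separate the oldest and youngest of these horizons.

A — Furongian; B — Lopingian; C — Eocene; D — Terreneuvian; span 474.7 million years

A: 490.2 Ma lies in 497–485.4 Ma, so Furongian.
B: 252.9 Ma lies in 259.51–251.902 Ma, so Lopingian.
C: 55.3 Ma lies in 56–33.9 Ma, so Eocene.
D: 530 Ma lies in 538.8–521 Ma, so Terreneuvian.
Oldest = 530 Ma, youngest = 55.3 Ma → span 474.7 Myr.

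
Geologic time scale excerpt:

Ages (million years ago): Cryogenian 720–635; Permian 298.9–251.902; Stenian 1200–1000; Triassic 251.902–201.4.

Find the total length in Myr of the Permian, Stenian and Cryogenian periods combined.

Each duration: Permian = 46.998; Stenian = 200; Cryogenian = 85.
Sum: 46.998 + 200 + 85 = 331.998 Myr.

331.998 million years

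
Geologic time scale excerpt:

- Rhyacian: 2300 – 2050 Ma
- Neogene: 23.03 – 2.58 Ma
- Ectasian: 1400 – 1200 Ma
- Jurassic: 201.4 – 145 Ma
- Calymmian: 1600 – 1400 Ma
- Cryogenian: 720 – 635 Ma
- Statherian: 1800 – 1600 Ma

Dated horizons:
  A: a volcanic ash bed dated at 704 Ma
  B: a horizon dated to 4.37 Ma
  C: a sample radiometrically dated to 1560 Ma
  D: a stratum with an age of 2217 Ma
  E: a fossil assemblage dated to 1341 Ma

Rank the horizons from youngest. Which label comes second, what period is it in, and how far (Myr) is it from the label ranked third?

A, in the Cryogenian; 637 million years to E

Smaller Ma means younger, so youngest first: B 4.37 < A 704 < E 1341 < C 1560 < D 2217.
Counting 2 along gives A (704 Ma); the excerpt puts that inside the Cryogenian, 720–635 Ma.
Next in line is E (1341 Ma), and 1341 − 704 = 637 Myr.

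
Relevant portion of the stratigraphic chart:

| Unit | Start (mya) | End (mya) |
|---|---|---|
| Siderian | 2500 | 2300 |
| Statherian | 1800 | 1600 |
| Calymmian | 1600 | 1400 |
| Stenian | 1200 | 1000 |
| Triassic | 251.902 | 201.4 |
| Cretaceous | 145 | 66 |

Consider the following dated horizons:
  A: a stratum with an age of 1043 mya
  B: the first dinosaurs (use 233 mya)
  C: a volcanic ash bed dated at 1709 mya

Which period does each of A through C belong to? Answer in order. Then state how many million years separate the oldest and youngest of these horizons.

A — Stenian; B — Triassic; C — Statherian; span 1476 million years

A: 1043 Ma lies in 1200–1000 Ma, so Stenian.
B: 233 Ma lies in 251.902–201.4 Ma, so Triassic.
C: 1709 Ma lies in 1800–1600 Ma, so Statherian.
Oldest = 1709 Ma, youngest = 233 Ma → span 1476 Myr.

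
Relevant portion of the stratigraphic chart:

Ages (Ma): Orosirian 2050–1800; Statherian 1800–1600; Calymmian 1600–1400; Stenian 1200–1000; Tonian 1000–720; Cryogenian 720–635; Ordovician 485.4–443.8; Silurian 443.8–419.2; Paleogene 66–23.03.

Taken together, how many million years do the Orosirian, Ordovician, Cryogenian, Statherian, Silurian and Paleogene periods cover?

Duration is start − end for each: (2050 − 1800) + (485.4 − 443.8) + (720 − 635) + (1800 − 1600) + (443.8 − 419.2) + (66 − 23.03).
That is 250 + 41.6 + 85 + 200 + 24.6 + 42.97, which totals 644.17 million years.

644.17 million years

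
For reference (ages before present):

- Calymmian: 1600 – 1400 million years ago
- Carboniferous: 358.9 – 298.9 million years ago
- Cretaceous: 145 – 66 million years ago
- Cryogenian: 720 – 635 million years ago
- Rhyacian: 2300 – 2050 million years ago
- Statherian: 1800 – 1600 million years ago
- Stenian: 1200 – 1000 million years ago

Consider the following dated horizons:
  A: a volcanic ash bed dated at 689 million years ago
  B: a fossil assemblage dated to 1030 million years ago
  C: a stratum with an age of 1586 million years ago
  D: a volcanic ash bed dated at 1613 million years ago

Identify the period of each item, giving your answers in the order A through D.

Match each age against the start–end ranges in the excerpt: A = 689 Ma → Cryogenian (720–635); B = 1030 Ma → Stenian (1200–1000); C = 1586 Ma → Calymmian (1600–1400); D = 1613 Ma → Statherian (1800–1600).

A — Cryogenian; B — Stenian; C — Calymmian; D — Statherian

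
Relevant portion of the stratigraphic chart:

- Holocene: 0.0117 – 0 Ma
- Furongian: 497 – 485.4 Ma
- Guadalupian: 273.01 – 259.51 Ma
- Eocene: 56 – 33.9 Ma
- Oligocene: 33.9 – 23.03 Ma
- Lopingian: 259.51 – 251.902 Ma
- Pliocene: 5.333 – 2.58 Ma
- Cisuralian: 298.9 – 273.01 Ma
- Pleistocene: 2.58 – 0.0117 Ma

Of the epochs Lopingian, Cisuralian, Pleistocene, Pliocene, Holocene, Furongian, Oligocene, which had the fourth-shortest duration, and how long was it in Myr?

Lopingian, 7.608 million years

Start − end for each: Lopingian 259.51 − 251.902 = 7.608; Cisuralian 298.9 − 273.01 = 25.89; Pleistocene 2.58 − 0.0117 = 2.5683; Pliocene 5.333 − 2.58 = 2.753; Holocene 0.0117 − 0 = 0.0117; Furongian 497 − 485.4 = 11.6; Oligocene 33.9 − 23.03 = 10.87.
Ranking these from shortest: Holocene < Pleistocene < Pliocene < Lopingian < Oligocene < Furongian < Cisuralian.
Position 4 in that ranking is Lopingian, which lasted 7.608 Myr.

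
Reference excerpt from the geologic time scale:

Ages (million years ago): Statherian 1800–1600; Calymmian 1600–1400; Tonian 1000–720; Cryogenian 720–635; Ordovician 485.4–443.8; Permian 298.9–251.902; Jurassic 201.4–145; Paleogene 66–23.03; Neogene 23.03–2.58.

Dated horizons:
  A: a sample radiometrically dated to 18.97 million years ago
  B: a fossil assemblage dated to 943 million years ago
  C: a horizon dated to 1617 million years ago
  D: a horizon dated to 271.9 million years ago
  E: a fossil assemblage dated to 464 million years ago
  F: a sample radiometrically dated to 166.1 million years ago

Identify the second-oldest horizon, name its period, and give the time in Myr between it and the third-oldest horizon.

B, in the Tonian; 479 million years to E

Sorted oldest-first by Ma: C (1617), B (943), E (464), D (271.9), F (166.1), A (18.97).
The second oldest is B at 943 Ma, which lies in 1000–720 Ma: the Tonian.
The third oldest is E at 464 Ma; separation = |943 − 464| = 479 Myr.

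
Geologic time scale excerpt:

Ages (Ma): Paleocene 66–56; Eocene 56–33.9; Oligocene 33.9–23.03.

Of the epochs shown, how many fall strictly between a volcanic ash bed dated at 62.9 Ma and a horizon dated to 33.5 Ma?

62.9 Ma sits inside the Paleocene (66–56) and 33.5 Ma inside the Oligocene (33.9–23.03); neither of those is wholly between the two dates.
The listed epochs lying completely between them are Eocene — 1 in all.

1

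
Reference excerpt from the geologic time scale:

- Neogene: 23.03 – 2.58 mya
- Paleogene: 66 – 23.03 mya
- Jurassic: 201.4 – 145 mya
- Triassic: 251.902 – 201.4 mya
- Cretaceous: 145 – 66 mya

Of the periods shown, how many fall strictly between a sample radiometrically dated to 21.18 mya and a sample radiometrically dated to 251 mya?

The older date is 251 Ma and the younger is 21.18 Ma.
Periods with start < 251 and end > 21.18 Ma: Jurassic (201.4–145), Cretaceous (145–66), Paleogene (66–23.03).
That is 3 complete periods.

3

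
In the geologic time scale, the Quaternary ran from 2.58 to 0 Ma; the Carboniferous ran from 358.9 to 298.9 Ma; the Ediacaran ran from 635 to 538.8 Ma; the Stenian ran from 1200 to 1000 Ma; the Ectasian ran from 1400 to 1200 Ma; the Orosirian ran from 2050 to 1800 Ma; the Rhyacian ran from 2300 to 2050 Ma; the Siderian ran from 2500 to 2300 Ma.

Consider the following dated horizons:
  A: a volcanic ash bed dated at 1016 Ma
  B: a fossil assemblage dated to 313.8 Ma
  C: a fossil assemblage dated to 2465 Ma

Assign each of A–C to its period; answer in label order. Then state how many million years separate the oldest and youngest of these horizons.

A — Stenian; B — Carboniferous; C — Siderian; span 2151.2 million years

Match each age against the start–end ranges in the excerpt: A = 1016 Ma → Stenian (1200–1000); B = 313.8 Ma → Carboniferous (358.9–298.9); C = 2465 Ma → Siderian (2500–2300).
The largest age is 2465 Ma and the smallest is 313.8 Ma; their difference is 2151.2 Myr.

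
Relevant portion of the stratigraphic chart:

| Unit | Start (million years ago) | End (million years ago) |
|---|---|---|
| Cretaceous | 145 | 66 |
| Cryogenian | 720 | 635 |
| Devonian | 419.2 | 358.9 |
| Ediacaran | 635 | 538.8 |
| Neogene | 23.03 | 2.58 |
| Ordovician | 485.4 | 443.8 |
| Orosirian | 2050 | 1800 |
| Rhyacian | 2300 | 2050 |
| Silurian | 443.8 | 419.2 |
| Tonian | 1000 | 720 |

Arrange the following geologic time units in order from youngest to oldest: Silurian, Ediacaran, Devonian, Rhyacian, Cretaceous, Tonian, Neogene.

Read off each span (Ma): Silurian 443.8–419.2; Ediacaran 635–538.8; Devonian 419.2–358.9; Rhyacian 2300–2050; Cretaceous 145–66; Tonian 1000–720; Neogene 23.03–2.58.
Larger Ma is older, so oldest→youngest is Rhyacian, Tonian, Ediacaran, Silurian, Devonian, Cretaceous, Neogene; reverse it for youngest→oldest.

Neogene, then Cretaceous, then Devonian, then Silurian, then Ediacaran, then Tonian, then Rhyacian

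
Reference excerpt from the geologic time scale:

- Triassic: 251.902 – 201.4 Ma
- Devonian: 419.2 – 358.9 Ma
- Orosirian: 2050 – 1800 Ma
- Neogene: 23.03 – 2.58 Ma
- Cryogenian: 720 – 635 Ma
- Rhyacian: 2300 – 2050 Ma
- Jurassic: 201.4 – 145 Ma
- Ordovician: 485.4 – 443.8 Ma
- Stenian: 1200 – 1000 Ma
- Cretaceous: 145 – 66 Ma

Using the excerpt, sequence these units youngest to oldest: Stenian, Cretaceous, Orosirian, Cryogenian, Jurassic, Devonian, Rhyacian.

Cretaceous, then Jurassic, then Devonian, then Cryogenian, then Stenian, then Orosirian, then Rhyacian

Read off each span (Ma): Stenian 1200–1000; Cretaceous 145–66; Orosirian 2050–1800; Cryogenian 720–635; Jurassic 201.4–145; Devonian 419.2–358.9; Rhyacian 2300–2050.
Larger Ma is older, so oldest→youngest is Rhyacian, Orosirian, Stenian, Cryogenian, Devonian, Jurassic, Cretaceous; reverse it for youngest→oldest.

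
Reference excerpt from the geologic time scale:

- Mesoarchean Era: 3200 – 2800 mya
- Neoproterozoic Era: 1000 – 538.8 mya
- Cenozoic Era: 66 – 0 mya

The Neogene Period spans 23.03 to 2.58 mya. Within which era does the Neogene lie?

The Neogene (23.03–2.58 Ma) lies entirely within 66–0 Ma, the Cenozoic Era.

Cenozoic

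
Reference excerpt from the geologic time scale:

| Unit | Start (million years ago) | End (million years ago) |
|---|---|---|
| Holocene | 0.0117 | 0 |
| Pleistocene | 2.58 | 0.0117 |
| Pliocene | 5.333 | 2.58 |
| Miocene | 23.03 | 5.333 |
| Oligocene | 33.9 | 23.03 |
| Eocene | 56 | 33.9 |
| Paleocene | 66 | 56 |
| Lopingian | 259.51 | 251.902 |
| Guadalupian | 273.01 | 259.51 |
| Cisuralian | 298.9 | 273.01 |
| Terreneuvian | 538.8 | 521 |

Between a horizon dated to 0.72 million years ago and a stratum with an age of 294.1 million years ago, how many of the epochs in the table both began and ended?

294.1 Ma sits inside the Cisuralian (298.9–273.01) and 0.72 Ma inside the Pleistocene (2.58–0.0117); neither of those is wholly between the two dates.
The listed epochs lying completely between them are Guadalupian, Lopingian, Paleocene, Eocene, Oligocene, Miocene, Pliocene — 7 in all.

7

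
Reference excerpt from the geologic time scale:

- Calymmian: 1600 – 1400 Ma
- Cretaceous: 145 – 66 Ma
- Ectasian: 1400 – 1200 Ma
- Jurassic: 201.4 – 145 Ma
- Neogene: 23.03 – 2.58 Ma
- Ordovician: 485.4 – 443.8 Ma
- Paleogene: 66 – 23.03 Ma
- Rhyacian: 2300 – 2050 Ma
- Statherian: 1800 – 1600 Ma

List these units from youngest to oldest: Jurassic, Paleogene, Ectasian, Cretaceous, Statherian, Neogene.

Neogene, Paleogene, Cretaceous, Jurassic, Ectasian, Statherian

Sorting by start age (ascending Ma, since larger Ma = older): Neogene start 23.03, Paleogene start 66, Cretaceous start 145, Jurassic start 201.4, Ectasian start 1400, Statherian start 1800.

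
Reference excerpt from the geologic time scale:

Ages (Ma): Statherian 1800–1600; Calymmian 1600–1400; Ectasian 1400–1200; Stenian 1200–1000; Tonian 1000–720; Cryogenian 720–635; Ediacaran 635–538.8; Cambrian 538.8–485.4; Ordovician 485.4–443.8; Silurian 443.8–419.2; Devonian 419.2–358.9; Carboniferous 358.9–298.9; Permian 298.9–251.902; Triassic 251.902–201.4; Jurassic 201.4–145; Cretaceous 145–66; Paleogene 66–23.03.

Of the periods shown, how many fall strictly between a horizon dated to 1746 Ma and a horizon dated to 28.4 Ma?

15

The older date is 1746 Ma and the younger is 28.4 Ma.
Periods with start < 1746 and end > 28.4 Ma: Calymmian (1600–1400), Ectasian (1400–1200), Stenian (1200–1000), Tonian (1000–720), Cryogenian (720–635), Ediacaran (635–538.8), Cambrian (538.8–485.4), Ordovician (485.4–443.8), Silurian (443.8–419.2), Devonian (419.2–358.9), Carboniferous (358.9–298.9), Permian (298.9–251.902), Triassic (251.902–201.4), Jurassic (201.4–145), Cretaceous (145–66).
That is 15 complete periods.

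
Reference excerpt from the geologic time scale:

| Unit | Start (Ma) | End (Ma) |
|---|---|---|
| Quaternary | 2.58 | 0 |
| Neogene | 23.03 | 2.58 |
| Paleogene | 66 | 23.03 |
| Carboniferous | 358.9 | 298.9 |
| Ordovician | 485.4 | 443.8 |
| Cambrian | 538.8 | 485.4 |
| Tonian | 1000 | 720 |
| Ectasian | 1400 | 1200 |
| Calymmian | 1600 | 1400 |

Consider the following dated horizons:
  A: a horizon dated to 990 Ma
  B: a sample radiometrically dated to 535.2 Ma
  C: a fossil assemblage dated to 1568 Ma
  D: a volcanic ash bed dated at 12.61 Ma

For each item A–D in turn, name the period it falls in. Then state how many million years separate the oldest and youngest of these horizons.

A — Tonian; B — Cambrian; C — Calymmian; D — Neogene; span 1555.39 million years

Match each age against the start–end ranges in the excerpt: A = 990 Ma → Tonian (1000–720); B = 535.2 Ma → Cambrian (538.8–485.4); C = 1568 Ma → Calymmian (1600–1400); D = 12.61 Ma → Neogene (23.03–2.58).
The largest age is 1568 Ma and the smallest is 12.61 Ma; their difference is 1555.39 Myr.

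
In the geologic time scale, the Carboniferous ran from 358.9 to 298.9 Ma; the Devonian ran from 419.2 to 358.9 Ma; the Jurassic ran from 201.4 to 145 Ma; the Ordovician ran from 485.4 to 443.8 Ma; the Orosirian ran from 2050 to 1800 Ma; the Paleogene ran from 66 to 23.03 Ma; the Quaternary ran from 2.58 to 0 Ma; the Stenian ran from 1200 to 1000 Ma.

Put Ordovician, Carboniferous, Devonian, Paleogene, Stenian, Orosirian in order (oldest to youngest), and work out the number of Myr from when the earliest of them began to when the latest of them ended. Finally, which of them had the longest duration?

Orosirian, Stenian, Ordovician, Devonian, Carboniferous, Paleogene; total span 2026.97 Myr; longest is Orosirian

Start ages (Ma): Orosirian 2050, Stenian 1200, Ordovician 485.4, Devonian 419.2, Carboniferous 358.9, Paleogene 66.
Ordered oldest to youngest: Orosirian, Stenian, Ordovician, Devonian, Carboniferous, Paleogene.
Span = 2050 − 23.03 = 2026.97 Myr.
Durations: Devonian 60.3, Paleogene 42.97, Orosirian 250, Carboniferous 60, Ordovician 41.6, Stenian 200 → longest is Orosirian (250 Myr).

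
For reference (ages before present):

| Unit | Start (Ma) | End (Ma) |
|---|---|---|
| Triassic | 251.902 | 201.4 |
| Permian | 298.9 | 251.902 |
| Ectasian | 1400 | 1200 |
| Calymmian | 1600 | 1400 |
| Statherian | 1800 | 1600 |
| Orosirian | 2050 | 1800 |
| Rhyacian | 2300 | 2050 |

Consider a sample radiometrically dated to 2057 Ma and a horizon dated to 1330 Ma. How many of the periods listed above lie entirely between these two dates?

The older date is 2057 Ma and the younger is 1330 Ma.
Periods with start < 2057 and end > 1330 Ma: Orosirian (2050–1800), Statherian (1800–1600), Calymmian (1600–1400).
That is 3 complete periods.

3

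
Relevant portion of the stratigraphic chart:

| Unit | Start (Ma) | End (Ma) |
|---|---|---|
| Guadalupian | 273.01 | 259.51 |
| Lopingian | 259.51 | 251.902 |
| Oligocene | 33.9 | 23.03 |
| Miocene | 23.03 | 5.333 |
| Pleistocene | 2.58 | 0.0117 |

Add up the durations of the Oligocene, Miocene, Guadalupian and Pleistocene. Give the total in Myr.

Duration is start − end for each: (33.9 − 23.03) + (23.03 − 5.333) + (273.01 − 259.51) + (2.58 − 0.0117).
That is 10.87 + 17.697 + 13.5 + 2.5683, which totals 44.6353 million years.

44.6353 million years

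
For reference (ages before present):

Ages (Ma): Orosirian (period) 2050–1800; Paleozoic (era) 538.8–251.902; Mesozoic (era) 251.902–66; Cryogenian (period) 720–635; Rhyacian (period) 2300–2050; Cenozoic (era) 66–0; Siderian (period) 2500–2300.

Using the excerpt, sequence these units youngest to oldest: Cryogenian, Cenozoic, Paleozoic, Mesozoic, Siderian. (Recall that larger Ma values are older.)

Sorting by start age (ascending Ma, since larger Ma = older): Cenozoic start 66, Mesozoic start 251.902, Paleozoic start 538.8, Cryogenian start 720, Siderian start 2500.

Cenozoic, Mesozoic, Paleozoic, Cryogenian, Siderian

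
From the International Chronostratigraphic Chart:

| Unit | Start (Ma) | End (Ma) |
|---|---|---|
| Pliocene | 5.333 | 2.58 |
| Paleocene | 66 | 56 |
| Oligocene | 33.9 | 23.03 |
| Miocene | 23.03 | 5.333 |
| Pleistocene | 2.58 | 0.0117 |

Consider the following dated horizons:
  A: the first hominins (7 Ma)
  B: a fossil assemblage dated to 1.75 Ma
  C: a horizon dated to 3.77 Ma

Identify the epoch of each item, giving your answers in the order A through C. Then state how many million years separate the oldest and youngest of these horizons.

A — Miocene; B — Pleistocene; C — Pliocene; span 5.25 million years

A: 7 Ma lies in 23.03–5.333 Ma, so Miocene.
B: 1.75 Ma lies in 2.58–0.0117 Ma, so Pleistocene.
C: 3.77 Ma lies in 5.333–2.58 Ma, so Pliocene.
Oldest = 7 Ma, youngest = 1.75 Ma → span 5.25 Myr.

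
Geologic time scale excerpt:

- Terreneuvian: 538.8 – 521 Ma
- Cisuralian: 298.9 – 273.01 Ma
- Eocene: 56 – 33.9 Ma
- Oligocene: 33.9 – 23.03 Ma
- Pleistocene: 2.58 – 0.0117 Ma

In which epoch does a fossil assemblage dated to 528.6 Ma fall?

528.6 Ma lies between 538.8 and 521 Ma, so it falls in the Terreneuvian.

Terreneuvian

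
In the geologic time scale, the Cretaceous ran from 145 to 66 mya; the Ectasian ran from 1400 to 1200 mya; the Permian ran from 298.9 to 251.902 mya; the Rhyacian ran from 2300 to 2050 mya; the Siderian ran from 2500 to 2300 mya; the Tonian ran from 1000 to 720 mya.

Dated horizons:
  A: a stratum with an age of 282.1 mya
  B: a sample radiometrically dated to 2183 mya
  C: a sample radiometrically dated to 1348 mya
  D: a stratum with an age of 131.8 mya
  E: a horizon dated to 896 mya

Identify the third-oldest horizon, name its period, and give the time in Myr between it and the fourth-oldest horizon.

E, in the Tonian; 613.9 million years to A

Sorted oldest-first by Ma: B (2183), C (1348), E (896), A (282.1), D (131.8).
The third oldest is E at 896 Ma, which lies in 1000–720 Ma: the Tonian.
The fourth oldest is A at 282.1 Ma; separation = |896 − 282.1| = 613.9 Myr.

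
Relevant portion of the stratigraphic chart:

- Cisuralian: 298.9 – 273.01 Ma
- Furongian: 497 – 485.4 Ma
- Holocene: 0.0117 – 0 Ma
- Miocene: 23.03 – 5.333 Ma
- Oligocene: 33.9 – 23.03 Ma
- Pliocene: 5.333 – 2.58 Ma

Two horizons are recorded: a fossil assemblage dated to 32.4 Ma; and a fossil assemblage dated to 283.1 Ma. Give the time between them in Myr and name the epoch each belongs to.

250.7 million years apart; the first in the Oligocene, the second in the Cisuralian

Elapsed time: 283.1 − 32.4 = 250.7 Myr.
32.4 Ma lies within 33.9–23.03 Ma: Oligocene.
283.1 Ma lies within 298.9–273.01 Ma: Cisuralian.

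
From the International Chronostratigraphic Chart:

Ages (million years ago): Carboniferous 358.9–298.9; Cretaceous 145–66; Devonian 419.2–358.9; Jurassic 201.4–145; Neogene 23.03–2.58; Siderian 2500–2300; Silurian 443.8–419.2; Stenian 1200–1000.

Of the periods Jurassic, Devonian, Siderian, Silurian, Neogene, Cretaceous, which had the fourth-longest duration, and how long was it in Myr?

Durations: Jurassic 56.4; Devonian 60.3; Siderian 200; Silurian 24.6; Neogene 20.45; Cretaceous 79 Myr.
Sorted longest-first: Siderian (200), Cretaceous (79), Devonian (60.3), Jurassic (56.4), Silurian (24.6), Neogene (20.45).
The fourth longest is Jurassic at 56.4 Myr.

Jurassic, 56.4 million years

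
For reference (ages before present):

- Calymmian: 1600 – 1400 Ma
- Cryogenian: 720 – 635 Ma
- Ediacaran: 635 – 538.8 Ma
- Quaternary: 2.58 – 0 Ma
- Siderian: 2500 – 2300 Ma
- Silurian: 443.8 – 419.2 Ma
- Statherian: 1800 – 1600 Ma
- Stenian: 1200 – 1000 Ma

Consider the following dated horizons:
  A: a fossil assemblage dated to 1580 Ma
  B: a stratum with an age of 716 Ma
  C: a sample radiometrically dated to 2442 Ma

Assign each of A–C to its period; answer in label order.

A — Calymmian; B — Cryogenian; C — Siderian

A: 1580 Ma lies in 1600–1400 Ma, so Calymmian.
B: 716 Ma lies in 720–635 Ma, so Cryogenian.
C: 2442 Ma lies in 2500–2300 Ma, so Siderian.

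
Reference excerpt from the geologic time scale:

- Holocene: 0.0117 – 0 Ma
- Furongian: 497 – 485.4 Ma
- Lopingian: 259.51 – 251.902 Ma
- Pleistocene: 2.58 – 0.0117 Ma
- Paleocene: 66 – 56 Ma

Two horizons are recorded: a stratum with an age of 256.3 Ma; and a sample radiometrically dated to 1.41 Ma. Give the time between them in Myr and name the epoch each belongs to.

254.89 million years apart; the first in the Lopingian, the second in the Pleistocene

Elapsed time: 256.3 − 1.41 = 254.89 Myr.
256.3 Ma lies within 259.51–251.902 Ma: Lopingian.
1.41 Ma lies within 2.58–0.0117 Ma: Pleistocene.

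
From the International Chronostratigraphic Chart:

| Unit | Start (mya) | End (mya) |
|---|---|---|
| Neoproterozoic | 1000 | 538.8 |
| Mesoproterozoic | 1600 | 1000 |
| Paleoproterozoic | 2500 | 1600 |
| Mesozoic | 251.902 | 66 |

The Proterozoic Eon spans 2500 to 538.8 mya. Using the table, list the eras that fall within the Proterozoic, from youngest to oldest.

Neoproterozoic, Mesoproterozoic, Paleoproterozoic

Eras with both bounds inside 2500–538.8 Ma: Neoproterozoic (1000–538.8), Mesoproterozoic (1600–1000), Paleoproterozoic (2500–1600).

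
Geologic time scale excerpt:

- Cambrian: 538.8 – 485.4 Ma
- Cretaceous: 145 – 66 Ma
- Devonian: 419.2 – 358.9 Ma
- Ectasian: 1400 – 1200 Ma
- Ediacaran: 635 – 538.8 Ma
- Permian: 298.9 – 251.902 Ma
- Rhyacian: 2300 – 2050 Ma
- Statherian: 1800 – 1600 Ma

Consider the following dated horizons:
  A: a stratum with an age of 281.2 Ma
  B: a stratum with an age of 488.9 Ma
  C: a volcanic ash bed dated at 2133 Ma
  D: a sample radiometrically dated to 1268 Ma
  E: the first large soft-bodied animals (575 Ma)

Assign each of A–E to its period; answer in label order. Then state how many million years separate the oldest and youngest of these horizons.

A — Permian; B — Cambrian; C — Rhyacian; D — Ectasian; E — Ediacaran; span 1851.8 million years

A: 281.2 Ma lies in 298.9–251.902 Ma, so Permian.
B: 488.9 Ma lies in 538.8–485.4 Ma, so Cambrian.
C: 2133 Ma lies in 2300–2050 Ma, so Rhyacian.
D: 1268 Ma lies in 1400–1200 Ma, so Ectasian.
E: 575 Ma lies in 635–538.8 Ma, so Ediacaran.
Oldest = 2133 Ma, youngest = 281.2 Ma → span 1851.8 Myr.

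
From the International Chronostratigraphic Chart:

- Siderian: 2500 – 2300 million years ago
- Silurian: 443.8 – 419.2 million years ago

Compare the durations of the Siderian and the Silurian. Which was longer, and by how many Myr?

Siderian: 2500 − 2300 = 200 Myr.
Silurian: 443.8 − 419.2 = 24.6 Myr.
Difference: 200 − 24.6 = 175.4 Myr, so the Siderian was longer.

Siderian, by 175.4 million years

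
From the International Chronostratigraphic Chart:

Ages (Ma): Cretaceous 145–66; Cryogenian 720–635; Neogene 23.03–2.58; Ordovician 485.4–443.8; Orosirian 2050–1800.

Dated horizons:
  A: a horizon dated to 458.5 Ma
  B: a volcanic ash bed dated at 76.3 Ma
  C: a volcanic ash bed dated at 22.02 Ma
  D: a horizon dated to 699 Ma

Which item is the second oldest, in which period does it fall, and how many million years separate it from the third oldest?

A, in the Ordovician; 382.2 million years to B

Sorted oldest-first by Ma: D (699), A (458.5), B (76.3), C (22.02).
The second oldest is A at 458.5 Ma, which lies in 485.4–443.8 Ma: the Ordovician.
The third oldest is B at 76.3 Ma; separation = |458.5 − 76.3| = 382.2 Myr.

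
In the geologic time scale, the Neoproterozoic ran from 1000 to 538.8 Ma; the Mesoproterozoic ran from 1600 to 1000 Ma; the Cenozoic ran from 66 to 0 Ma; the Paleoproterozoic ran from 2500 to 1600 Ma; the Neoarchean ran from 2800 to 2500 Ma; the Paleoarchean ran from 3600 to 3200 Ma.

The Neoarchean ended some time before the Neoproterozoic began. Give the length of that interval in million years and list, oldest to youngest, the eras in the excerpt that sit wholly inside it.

1500 million years; Paleoproterozoic, Mesoproterozoic

End of Neoarchean = 2500 Ma; start of Neoproterozoic = 1000 Ma.
Gap = 2500 − 1000 = 1500 Myr.
Eras wholly inside 2500–1000 Ma: Paleoproterozoic (2500–1600), Mesoproterozoic (1600–1000).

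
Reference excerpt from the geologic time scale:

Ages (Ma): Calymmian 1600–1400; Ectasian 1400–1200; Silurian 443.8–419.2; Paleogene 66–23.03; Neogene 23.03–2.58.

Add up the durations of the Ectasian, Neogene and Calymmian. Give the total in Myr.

Duration is start − end for each: (1400 − 1200) + (23.03 − 2.58) + (1600 − 1400).
That is 200 + 20.45 + 200, which totals 420.45 million years.

420.45 million years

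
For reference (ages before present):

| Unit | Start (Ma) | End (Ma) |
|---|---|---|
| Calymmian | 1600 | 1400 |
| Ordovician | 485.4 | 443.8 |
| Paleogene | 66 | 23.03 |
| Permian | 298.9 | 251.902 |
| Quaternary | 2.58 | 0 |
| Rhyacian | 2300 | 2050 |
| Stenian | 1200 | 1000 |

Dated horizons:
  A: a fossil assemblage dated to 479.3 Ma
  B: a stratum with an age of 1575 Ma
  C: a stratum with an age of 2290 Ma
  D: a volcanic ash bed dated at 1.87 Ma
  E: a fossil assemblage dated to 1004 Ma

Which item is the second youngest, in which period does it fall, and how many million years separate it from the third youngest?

A, in the Ordovician; 524.7 million years to E

Smaller Ma means younger, so youngest first: D 1.87 < A 479.3 < E 1004 < B 1575 < C 2290.
Counting 2 along gives A (479.3 Ma); the excerpt puts that inside the Ordovician, 485.4–443.8 Ma.
Next in line is E (1004 Ma), and 1004 − 479.3 = 524.7 Myr.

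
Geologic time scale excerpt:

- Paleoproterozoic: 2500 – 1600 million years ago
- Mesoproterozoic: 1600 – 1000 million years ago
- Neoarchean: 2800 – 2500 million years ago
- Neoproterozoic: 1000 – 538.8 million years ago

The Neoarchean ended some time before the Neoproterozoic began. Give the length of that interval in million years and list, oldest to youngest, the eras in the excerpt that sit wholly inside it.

The Neoarchean closes at 2500 Ma and the Neoproterozoic opens at 1000 Ma, so the interval is 2500 − 1000 = 1500 Myr.
An era fits inside if it starts at or after 2500 Ma and ends at or before 1000 Ma; oldest first that gives Paleoproterozoic, Mesoproterozoic.

1500 million years; Paleoproterozoic, Mesoproterozoic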